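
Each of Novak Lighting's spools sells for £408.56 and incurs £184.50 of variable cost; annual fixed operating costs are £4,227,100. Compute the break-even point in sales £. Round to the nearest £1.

CM per unit = £408.56 − £184.50 = £224.06; CM ratio = £224.06 / £408.56 = 0.5484.
Break-even revenue = fixed costs × price ÷ CM = £4,227,100 × £408.56 ÷ £224.06 = £7,707,864.

£7,707,864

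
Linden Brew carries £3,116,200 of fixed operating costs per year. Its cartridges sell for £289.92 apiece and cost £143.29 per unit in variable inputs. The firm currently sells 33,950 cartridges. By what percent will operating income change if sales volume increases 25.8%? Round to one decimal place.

+69.0%

Total contribution margin = 33,950 × £146.63 = £4,978,088.50.
Subtracting fixed costs: EBIT = £4,978,088.50 − £3,116,200 = £1,861,888.50.
Degree of operating leverage = £4,978,088.50 / £1,861,888.50 = 2.6737.
Operating income changes by 2.6737 × +25.8% = +69.0%.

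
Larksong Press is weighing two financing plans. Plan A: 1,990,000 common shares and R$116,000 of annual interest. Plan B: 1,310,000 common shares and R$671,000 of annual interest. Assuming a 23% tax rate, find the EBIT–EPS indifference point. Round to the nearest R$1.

R$1,740,191

At indifference, (EBIT − 116,000)(1 − t)/1,990,000 = (EBIT − 671,000)(1 − t)/1,310,000.
Cancelling (1 − t) and cross-multiplying: 1,310,000·(EBIT − 116,000) = 1,990,000·(EBIT − 671,000).
EBIT × (1,990,000 − 1,310,000) = 671,000 × 1,990,000 − 116,000 × 1,310,000 = 1,183,330,000,000, so EBIT = 1,183,330,000,000 ÷ 680,000 = 1,740,191.18.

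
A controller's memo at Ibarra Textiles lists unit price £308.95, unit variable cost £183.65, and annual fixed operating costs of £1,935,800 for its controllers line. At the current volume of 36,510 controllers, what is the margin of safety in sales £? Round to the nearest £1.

£6,506,697

Contribution margin per unit = £308.95 − £183.65 = £125.30. Break-even units = £1,935,800 ÷ £125.30 = 15,449.32; break-even revenue = 15,449.32 × £308.95 = £4,773,067.92.
Actual sales revenue = 36,510 × £308.95 = £11,279,764.50.
Margin of safety = £11,279,764.50 − £4,773,067.92 = £6,506,697.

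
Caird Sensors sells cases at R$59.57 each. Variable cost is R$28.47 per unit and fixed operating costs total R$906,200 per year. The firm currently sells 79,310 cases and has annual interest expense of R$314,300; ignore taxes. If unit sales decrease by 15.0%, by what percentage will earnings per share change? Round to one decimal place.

-29.7%

Contribution at this volume is 79,310 × R$31.10 = R$2,466,541.00.
Operating income = contribution − fixed costs = R$2,466,541.00 − R$906,200 = R$1,560,341.00.
After interest of R$314,300.00, pre-tax earnings = R$1,246,041.00.
DCL = total CM / (EBIT − I) = R$2,466,541.00 / R$1,246,041.00 = 1.9795.
EPS therefore changes by 1.9795 × (-15.0%) = -29.7%.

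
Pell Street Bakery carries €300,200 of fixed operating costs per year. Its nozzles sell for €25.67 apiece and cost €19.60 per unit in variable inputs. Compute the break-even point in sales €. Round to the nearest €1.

€1,269,544

CM per unit = €25.67 − €19.60 = €6.07; CM ratio = €6.07 / €25.67 = 0.2365.
Break-even revenue = fixed costs × price ÷ CM = €300,200 × €25.67 ÷ €6.07 = €1,269,544.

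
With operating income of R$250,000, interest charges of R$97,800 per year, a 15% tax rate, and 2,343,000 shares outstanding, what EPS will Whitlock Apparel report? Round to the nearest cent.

R$0.06

Pre-tax income = R$250,000 − R$97,800.00 = R$152,200.00.
After tax at 15%: net income = R$152,200.00 × 0.85 = R$129,370.00.
Per share: R$129,370.00 / 2,343,000 shares = R$0.06.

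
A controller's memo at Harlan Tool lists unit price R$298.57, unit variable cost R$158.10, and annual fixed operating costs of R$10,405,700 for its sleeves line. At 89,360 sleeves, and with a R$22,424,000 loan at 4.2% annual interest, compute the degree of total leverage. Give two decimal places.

Contribution at this volume is 89,360 × R$140.47 = R$12,552,399.20.
Subtracting fixed costs: EBIT = R$12,552,399.20 − R$10,405,700 = R$2,146,699.20. Interest = R$941,808.00.
DOL = R$12,552,399.20 ÷ R$2,146,699.20 = 5.8473; DFL = R$2,146,699.20 ÷ R$1,204,891.20 = 1.7817.
DCL = DOL × DFL = 5.8473 × 1.7817 = 10.4181.

10.42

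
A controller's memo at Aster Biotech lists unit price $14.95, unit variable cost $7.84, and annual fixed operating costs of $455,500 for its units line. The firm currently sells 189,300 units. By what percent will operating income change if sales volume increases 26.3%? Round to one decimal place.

Total contribution margin = 189,300 × $7.11 = $1,345,923.00.
Subtracting fixed costs: EBIT = $1,345,923.00 − $455,500 = $890,423.00.
So DOL = total CM / EBIT = $1,345,923.00 / $890,423.00 = 1.5116.
%ΔEBIT = DOL × %ΔSales = 1.5116 × +26.3% = +39.8%.

+39.8%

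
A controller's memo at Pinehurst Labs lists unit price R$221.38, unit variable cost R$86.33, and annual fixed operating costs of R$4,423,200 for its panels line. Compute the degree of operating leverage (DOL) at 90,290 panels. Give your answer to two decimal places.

1.57

At 90,290 units, contribution = 90,290 × R$135.05 = R$12,193,664.50.
EBIT = R$12,193,664.50 − R$4,423,200 = R$7,770,464.50.
Degree of operating leverage = R$12,193,664.50 / R$7,770,464.50 = 1.5692.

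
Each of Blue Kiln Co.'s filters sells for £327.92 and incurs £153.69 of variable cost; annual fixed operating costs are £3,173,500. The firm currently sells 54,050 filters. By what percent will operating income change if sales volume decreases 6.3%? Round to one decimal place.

At 54,050 units, contribution = 54,050 × £174.23 = £9,417,131.50.
Subtracting fixed costs: EBIT = £9,417,131.50 − £3,173,500 = £6,243,631.50.
So DOL = total CM / EBIT = £9,417,131.50 / £6,243,631.50 = 1.5083.
So EBIT moves 1.5083 × (-6.3%) = -9.5%.

-9.5%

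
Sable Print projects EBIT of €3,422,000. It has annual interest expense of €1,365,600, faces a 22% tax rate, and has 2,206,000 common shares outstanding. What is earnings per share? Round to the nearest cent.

Interest = €1,365,600.00, so EBT = €3,422,000 − €1,365,600.00 = €2,056,400.00.
After tax at 22%: net income = €2,056,400.00 × 0.78 = €1,603,992.00.
Per share: €1,603,992.00 / 2,206,000 shares = €0.73.

€0.73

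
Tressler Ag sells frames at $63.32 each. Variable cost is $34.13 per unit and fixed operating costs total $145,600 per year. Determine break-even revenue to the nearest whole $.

$315,841

Contribution margin per unit = $63.32 − $34.13 = $29.19, a CM ratio of $29.19 ÷ $63.32 = 0.4610.
Break-even revenue = fixed costs × price ÷ CM = $145,600 × $63.32 ÷ $29.19 = $315,841.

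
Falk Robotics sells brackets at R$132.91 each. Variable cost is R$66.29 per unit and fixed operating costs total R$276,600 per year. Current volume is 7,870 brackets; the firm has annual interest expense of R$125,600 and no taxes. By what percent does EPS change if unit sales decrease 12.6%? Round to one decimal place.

-54.1%

Contribution at this volume is 7,870 × R$66.62 = R$524,299.40.
EBIT = R$524,299.40 − R$276,600 = R$247,699.40.
After interest of R$125,600.00, pre-tax earnings = R$122,099.40.
Degree of combined leverage = contribution ÷ (EBIT − I) = R$524,299.40 ÷ R$122,099.40 = 4.2940.
EPS therefore changes by 4.2940 × (-12.6%) = -54.1%.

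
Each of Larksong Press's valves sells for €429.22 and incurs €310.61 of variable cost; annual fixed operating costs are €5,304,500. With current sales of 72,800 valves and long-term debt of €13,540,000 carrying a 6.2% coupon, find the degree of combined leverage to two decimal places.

At 72,800 units, contribution = 72,800 × €118.61 = €8,634,808.00.
Subtracting fixed costs: EBIT = €8,634,808.00 − €5,304,500 = €3,330,308.00. Interest = €839,480.00.
DOL = €8,634,808.00 ÷ €3,330,308.00 = 2.5928; DFL = €3,330,308.00 ÷ €2,490,828.00 = 1.3370.
DCL = DOL × DFL = 2.5928 × 1.3370 = 3.4666.

3.47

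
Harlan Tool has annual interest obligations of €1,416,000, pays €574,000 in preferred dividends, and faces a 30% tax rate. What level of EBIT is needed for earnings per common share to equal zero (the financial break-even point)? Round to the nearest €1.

€2,236,000

Grossing the preferred dividend up to pre-tax terms: €574,000 / (1 − 0.30) = €820,000.00.
EPS = 0 when EBIT covers interest plus the pre-tax preferred burden: €1,416,000 + €820,000.00 = €2,236,000.00.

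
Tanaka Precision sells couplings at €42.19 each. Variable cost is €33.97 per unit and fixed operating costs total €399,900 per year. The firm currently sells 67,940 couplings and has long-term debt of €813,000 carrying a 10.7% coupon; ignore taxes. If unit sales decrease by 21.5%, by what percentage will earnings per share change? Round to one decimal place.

-167.8%

Total contribution margin = 67,940 × €8.22 = €558,466.80.
Subtracting fixed costs: EBIT = €558,466.80 − €399,900 = €158,566.80.
After interest of €86,991.00, pre-tax earnings = €71,575.80.
Degree of combined leverage = contribution ÷ (EBIT − I) = €558,466.80 ÷ €71,575.80 = 7.8025.
EPS therefore changes by 7.8025 × (-21.5%) = -167.8%.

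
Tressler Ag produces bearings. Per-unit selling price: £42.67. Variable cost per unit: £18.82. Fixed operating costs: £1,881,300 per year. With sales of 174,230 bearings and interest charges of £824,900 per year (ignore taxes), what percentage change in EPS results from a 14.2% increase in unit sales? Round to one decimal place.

+40.7%

Contribution at this volume is 174,230 × £23.85 = £4,155,385.50.
Subtracting fixed costs: EBIT = £4,155,385.50 − £1,881,300 = £2,274,085.50.
After interest of £824,900.00, pre-tax earnings = £1,449,185.50.
DCL = total CM / (EBIT − I) = £4,155,385.50 / £1,449,185.50 = 2.8674.
EPS therefore changes by 2.8674 × (+14.2%) = +40.7%.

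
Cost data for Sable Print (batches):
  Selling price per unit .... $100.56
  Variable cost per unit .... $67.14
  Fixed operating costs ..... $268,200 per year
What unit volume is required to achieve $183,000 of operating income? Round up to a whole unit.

Unit CM = price − variable cost = $100.56 − $67.14 = $33.42.
Required volume = (fixed costs + target profit) ÷ CM = ($268,200 + $183,000) ÷ $33.42 = 13,500.90, so 13,501 batches.

13,501 batches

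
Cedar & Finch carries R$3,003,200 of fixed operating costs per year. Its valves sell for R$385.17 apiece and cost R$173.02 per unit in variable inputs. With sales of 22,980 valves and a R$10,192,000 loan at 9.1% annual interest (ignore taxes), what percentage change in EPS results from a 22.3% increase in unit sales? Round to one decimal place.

+115.1%

At 22,980 units, contribution = 22,980 × R$212.15 = R$4,875,207.00.
Subtracting fixed costs: EBIT = R$4,875,207.00 − R$3,003,200 = R$1,872,007.00.
After interest of R$927,472.00, pre-tax earnings = R$944,535.00.
Degree of combined leverage = contribution ÷ (EBIT − I) = R$4,875,207.00 ÷ R$944,535.00 = 5.1615.
%ΔEPS = DCL × %ΔSales = 5.1615 × +22.3% = +115.1%.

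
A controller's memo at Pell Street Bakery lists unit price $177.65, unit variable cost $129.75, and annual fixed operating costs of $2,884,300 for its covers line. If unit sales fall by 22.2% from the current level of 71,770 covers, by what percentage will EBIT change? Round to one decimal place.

-137.9%

Total contribution margin = 71,770 × $47.90 = $3,437,783.00.
EBIT = $3,437,783.00 − $2,884,300 = $553,483.00.
Degree of operating leverage = $3,437,783.00 / $553,483.00 = 6.2112.
%ΔEBIT = DOL × %ΔSales = 6.2112 × -22.2% = -137.9%.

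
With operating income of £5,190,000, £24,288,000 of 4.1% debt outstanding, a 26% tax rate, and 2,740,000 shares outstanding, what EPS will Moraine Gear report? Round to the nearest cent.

Pre-tax income = £5,190,000 − £995,808.00 = £4,194,192.00.
After tax at 26%: net income = £4,194,192.00 × 0.74 = £3,103,702.08.
Per share: £3,103,702.08 / 2,740,000 shares = £1.13.

£1.13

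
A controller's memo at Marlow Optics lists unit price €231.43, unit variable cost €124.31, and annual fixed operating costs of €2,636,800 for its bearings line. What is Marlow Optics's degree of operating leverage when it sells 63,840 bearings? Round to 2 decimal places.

1.63

Contribution at this volume is 63,840 × €107.12 = €6,838,540.80.
Subtracting fixed costs: EBIT = €6,838,540.80 − €2,636,800 = €4,201,740.80.
Degree of operating leverage = €6,838,540.80 / €4,201,740.80 = 1.6275.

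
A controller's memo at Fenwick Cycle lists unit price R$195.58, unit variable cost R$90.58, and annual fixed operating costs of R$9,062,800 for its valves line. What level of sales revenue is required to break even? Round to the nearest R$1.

R$16,880,975

Contribution margin per unit = R$195.58 − R$90.58 = R$105.00, a CM ratio of R$105.00 ÷ R$195.58 = 0.5369.
Break-even revenue = fixed costs × price ÷ CM = R$9,062,800 × R$195.58 ÷ R$105.00 = R$16,880,975.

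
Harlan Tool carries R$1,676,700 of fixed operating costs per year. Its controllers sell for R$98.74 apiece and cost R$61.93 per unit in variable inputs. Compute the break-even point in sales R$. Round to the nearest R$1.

R$4,497,619

CM per unit = R$98.74 − R$61.93 = R$36.81; CM ratio = R$36.81 / R$98.74 = 0.3728.
Break-even sales = FC ÷ CM ratio = R$1,676,700 × R$98.74 / R$36.81 = R$4,497,619.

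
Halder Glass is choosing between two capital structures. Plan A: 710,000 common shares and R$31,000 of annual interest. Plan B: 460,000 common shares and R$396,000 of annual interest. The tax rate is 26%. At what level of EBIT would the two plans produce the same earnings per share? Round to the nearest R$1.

R$1,067,600

At indifference, (EBIT − 31,000)(1 − t)/710,000 = (EBIT − 396,000)(1 − t)/460,000.
Cancelling (1 − t) and cross-multiplying: 460,000·(EBIT − 31,000) = 710,000·(EBIT − 396,000).
EBIT × (710,000 − 460,000) = 396,000 × 710,000 − 31,000 × 460,000 = 266,900,000,000, so EBIT = 266,900,000,000 ÷ 250,000 = 1,067,600.00.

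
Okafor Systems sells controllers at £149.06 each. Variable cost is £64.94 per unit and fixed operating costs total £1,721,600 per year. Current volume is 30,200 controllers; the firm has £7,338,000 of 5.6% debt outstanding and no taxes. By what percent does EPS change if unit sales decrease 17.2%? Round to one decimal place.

At 30,200 units, contribution = 30,200 × £84.12 = £2,540,424.00.
Operating income = contribution − fixed costs = £2,540,424.00 − £1,721,600 = £818,824.00.
Interest = £410,928.00, so EBIT − I = £407,896.00.
DCL = total CM / (EBIT − I) = £2,540,424.00 / £407,896.00 = 6.2281.
%ΔEPS = DCL × %ΔSales = 6.2281 × -17.2% = -107.1%.

-107.1%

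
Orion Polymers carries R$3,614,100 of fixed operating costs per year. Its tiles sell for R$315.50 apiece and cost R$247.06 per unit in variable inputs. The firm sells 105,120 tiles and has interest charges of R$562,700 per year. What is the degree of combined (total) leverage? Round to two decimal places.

At 105,120 units, contribution = 105,120 × R$68.44 = R$7,194,412.80.
EBIT = R$7,194,412.80 − R$3,614,100 = R$3,580,312.80. Interest = R$562,700.00.
DOL = R$7,194,412.80 ÷ R$3,580,312.80 = 2.0094; DFL = R$3,580,312.80 ÷ R$3,017,612.80 = 1.1865.
DCL = DOL × DFL = 2.0094 × 1.1865 = 2.3842.

2.38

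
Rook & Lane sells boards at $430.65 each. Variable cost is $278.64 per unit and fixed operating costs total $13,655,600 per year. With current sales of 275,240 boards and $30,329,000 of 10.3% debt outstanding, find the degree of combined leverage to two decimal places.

1.67

At 275,240 units, contribution = 275,240 × $152.01 = $41,839,232.40.
Operating income = contribution − fixed costs = $41,839,232.40 − $13,655,600 = $28,183,632.40. Interest = $3,123,887.00, so EBIT − I = $25,059,745.40.
DCL = contribution ÷ (EBIT − I) = $41,839,232.40 ÷ $25,059,745.40 = 1.6696.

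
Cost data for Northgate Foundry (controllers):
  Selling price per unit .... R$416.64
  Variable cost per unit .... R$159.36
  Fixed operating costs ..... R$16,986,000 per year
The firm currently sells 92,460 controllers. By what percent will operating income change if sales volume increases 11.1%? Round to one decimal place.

At 92,460 units, contribution = 92,460 × R$257.28 = R$23,788,108.80.
Subtracting fixed costs: EBIT = R$23,788,108.80 − R$16,986,000 = R$6,802,108.80.
DOL = contribution ÷ EBIT = R$23,788,108.80 ÷ R$6,802,108.80 = 3.4972.
So EBIT moves 3.4972 × (+11.1%) = +38.8%.

+38.8%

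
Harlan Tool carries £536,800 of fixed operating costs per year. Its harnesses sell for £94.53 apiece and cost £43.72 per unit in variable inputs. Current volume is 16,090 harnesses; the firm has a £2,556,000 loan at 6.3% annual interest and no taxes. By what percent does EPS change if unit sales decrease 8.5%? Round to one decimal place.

-58.1%

At 16,090 units, contribution = 16,090 × £50.81 = £817,532.90.
Operating income = contribution − fixed costs = £817,532.90 − £536,800 = £280,732.90.
After interest of £161,028.00, pre-tax earnings = £119,704.90.
DCL = total CM / (EBIT − I) = £817,532.90 / £119,704.90 = 6.8296.
EPS therefore changes by 6.8296 × (-8.5%) = -58.1%.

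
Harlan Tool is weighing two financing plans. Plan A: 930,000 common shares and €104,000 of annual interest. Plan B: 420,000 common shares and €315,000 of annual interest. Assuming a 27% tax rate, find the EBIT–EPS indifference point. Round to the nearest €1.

At indifference, (EBIT − 104,000)(1 − t)/930,000 = (EBIT − 315,000)(1 − t)/420,000.
Cancelling (1 − t) and cross-multiplying: 420,000·(EBIT − 104,000) = 930,000·(EBIT − 315,000).
Solving, EBIT = (315,000·930,000 − 104,000·420,000) / (930,000 − 420,000) = 249,270,000,000 / 510,000 = 488,764.71.

€488,765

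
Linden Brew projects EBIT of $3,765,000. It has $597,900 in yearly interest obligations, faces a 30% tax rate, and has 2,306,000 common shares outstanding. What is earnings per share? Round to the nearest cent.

$0.96

Interest = $597,900.00, so EBT = $3,765,000 − $597,900.00 = $3,167,100.00.
After tax at 30%: net income = $3,167,100.00 × 0.70 = $2,216,970.00.
Per share: $2,216,970.00 / 2,306,000 shares = $0.96.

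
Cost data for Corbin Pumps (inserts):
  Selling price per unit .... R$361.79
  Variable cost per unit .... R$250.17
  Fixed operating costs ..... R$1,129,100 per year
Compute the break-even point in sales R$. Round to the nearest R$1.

CM per unit = R$361.79 − R$250.17 = R$111.62; CM ratio = R$111.62 / R$361.79 = 0.3085.
Break-even sales = FC ÷ CM ratio = R$1,129,100 × R$361.79 / R$111.62 = R$3,659,712.

R$3,659,712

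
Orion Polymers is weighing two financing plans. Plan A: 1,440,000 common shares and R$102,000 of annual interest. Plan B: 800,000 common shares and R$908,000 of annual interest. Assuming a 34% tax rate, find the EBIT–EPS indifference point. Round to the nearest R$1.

R$1,915,500

Set EPS_A = EPS_B: (EBIT − R$102,000)(1 − 0.34) ÷ 1,440,000 = (EBIT − R$908,000)(1 − 0.34) ÷ 800,000.
The (1 − t) factor cancels: (EBIT − 102,000) × 800,000 = (EBIT − 908,000) × 1,440,000.
EBIT × (1,440,000 − 800,000) = 908,000 × 1,440,000 − 102,000 × 800,000 = 1,225,920,000,000, so EBIT = 1,225,920,000,000 ÷ 640,000 = 1,915,500.00.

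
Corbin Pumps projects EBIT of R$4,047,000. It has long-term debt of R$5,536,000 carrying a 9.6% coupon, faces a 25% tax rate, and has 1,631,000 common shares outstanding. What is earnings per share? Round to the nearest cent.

Interest = R$531,456.00, so EBT = R$4,047,000 − R$531,456.00 = R$3,515,544.00.
After tax at 25%: net income = R$3,515,544.00 × 0.75 = R$2,636,658.00.
EPS = R$2,636,658.00 ÷ 1,631,000 = R$1.62.

R$1.62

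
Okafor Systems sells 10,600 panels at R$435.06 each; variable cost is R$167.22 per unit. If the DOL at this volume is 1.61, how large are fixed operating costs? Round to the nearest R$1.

R$1,075,685

Total contribution margin = 10,600 × R$267.84 = R$2,839,104.00.
Since DOL = CM ÷ EBIT, EBIT = R$2,839,104.00 ÷ 1.61 = R$1,763,418.63.
And FC = contribution − EBIT = R$2,839,104.00 − R$1,763,418.63 = R$1,075,685.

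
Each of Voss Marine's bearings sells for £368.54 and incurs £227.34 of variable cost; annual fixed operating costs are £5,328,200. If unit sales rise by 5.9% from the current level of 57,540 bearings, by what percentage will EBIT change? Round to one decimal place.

+17.1%

Contribution at this volume is 57,540 × £141.20 = £8,124,648.00.
EBIT = £8,124,648.00 − £5,328,200 = £2,796,448.00.
So DOL = total CM / EBIT = £8,124,648.00 / £2,796,448.00 = 2.9053.
So EBIT moves 2.9053 × (+5.9%) = +17.1%.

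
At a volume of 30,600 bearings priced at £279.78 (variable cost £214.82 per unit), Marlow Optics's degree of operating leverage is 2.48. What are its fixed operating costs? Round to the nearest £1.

Total contribution margin = 30,600 × £64.96 = £1,987,776.00.
DOL = contribution / EBIT, so EBIT = £1,987,776.00 / 2.48 = £801,522.58.
Fixed costs = CM − EBIT = £1,987,776.00 − £801,522.58 = £1,186,253.

£1,186,253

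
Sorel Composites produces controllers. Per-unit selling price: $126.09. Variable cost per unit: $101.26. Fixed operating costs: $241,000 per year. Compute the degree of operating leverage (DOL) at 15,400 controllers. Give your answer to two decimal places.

Total contribution margin = 15,400 × $24.83 = $382,382.00.
Subtracting fixed costs: EBIT = $382,382.00 − $241,000 = $141,382.00.
DOL = contribution ÷ EBIT = $382,382.00 ÷ $141,382.00 = 2.7046.

2.70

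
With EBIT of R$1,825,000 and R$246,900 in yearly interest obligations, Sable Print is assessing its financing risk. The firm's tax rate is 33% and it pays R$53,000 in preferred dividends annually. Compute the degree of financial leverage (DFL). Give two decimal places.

Annual interest charges come to R$246,900.00.
Pre-tax preferred-dividend burden = R$53,000 ÷ (1 − 0.33) = R$79,104.48.
DFL = EBIT ÷ [EBIT − I − D_p/(1−t)] = R$1,825,000 ÷ [R$1,825,000 − R$246,900.00 − R$79,104.48] = R$1,825,000 ÷ R$1,498,995.52 = 1.2175.

1.22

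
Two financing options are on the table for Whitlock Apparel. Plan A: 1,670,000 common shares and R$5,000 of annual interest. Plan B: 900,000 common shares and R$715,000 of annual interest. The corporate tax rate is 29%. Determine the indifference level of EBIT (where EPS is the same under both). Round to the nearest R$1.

Set EPS_A = EPS_B: (EBIT − R$5,000)(1 − 0.29) ÷ 1,670,000 = (EBIT − R$715,000)(1 − 0.29) ÷ 900,000.
The (1 − t) factor cancels: (EBIT − 5,000) × 900,000 = (EBIT − 715,000) × 1,670,000.
EBIT × (1,670,000 − 900,000) = 715,000 × 1,670,000 − 5,000 × 900,000 = 1,189,550,000,000, so EBIT = 1,189,550,000,000 ÷ 770,000 = 1,544,870.13.

R$1,544,870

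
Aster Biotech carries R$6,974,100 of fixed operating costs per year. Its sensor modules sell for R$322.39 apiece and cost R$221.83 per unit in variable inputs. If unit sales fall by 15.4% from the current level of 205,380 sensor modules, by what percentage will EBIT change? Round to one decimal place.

Total contribution margin = 205,380 × R$100.56 = R$20,653,012.80.
Subtracting fixed costs: EBIT = R$20,653,012.80 − R$6,974,100 = R$13,678,912.80.
DOL = contribution ÷ EBIT = R$20,653,012.80 ÷ R$13,678,912.80 = 1.5098.
%ΔEBIT = DOL × %ΔSales = 1.5098 × -15.4% = -23.3%.

-23.3%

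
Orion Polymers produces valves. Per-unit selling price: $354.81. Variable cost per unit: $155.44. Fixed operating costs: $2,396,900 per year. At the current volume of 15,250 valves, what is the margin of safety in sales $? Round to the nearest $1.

Each unit contributes $354.81 − $155.44 = $199.37. Break-even units = $2,396,900 ÷ $199.37 = 12,022.37; break-even revenue = 12,022.37 × $354.81 = $4,265,657.27.
Current sales = 15,250 × $354.81 = $5,410,852.50.
Margin of safety = $5,410,852.50 − $4,265,657.27 = $1,145,195.

$1,145,195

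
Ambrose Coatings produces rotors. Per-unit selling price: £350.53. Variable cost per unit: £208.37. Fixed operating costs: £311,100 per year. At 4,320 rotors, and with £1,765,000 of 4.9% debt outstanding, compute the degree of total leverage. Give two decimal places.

Total contribution margin = 4,320 × £142.16 = £614,131.20.
Subtracting fixed costs: EBIT = £614,131.20 − £311,100 = £303,031.20. Interest = £86,485.00.
DOL = £614,131.20 ÷ £303,031.20 = 2.0266; DFL = £303,031.20 ÷ £216,546.20 = 1.3994.
Combined leverage = 2.0266 × 1.3994 = 2.8360.

2.84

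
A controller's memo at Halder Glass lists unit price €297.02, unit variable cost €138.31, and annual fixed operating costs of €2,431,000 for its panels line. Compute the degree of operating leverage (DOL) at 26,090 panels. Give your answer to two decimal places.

2.42

Contribution at this volume is 26,090 × €158.71 = €4,140,743.90.
EBIT = €4,140,743.90 − €2,431,000 = €1,709,743.90.
So DOL = total CM / EBIT = €4,140,743.90 / €1,709,743.90 = 2.4219.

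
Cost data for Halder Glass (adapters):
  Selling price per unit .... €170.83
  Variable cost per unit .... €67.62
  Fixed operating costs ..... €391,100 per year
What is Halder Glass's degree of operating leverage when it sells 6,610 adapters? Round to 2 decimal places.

2.34

Total contribution margin = 6,610 × €103.21 = €682,218.10.
Subtracting fixed costs: EBIT = €682,218.10 − €391,100 = €291,118.10.
Degree of operating leverage = €682,218.10 / €291,118.10 = 2.3434.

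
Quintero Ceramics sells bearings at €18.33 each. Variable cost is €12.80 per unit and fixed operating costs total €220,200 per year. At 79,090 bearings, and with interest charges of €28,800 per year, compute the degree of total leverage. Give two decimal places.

At 79,090 units, contribution = 79,090 × €5.53 = €437,367.70.
Subtracting fixed costs: EBIT = €437,367.70 − €220,200 = €217,167.70. Interest = €28,800.00.
DOL = €437,367.70 ÷ €217,167.70 = 2.0140; DFL = €217,167.70 ÷ €188,367.70 = 1.1529.
DCL = DOL × DFL = 2.0140 × 1.1529 = 2.3219.

2.32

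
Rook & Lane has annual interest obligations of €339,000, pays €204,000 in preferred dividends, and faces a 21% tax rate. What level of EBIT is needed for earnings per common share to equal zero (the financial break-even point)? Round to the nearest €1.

€597,228

Grossing the preferred dividend up to pre-tax terms: €204,000 / (1 − 0.21) = €258,227.85.
Financial break-even EBIT = interest + D_p ÷ (1 − t) = €339,000 + €258,227.85 = €597,227.85.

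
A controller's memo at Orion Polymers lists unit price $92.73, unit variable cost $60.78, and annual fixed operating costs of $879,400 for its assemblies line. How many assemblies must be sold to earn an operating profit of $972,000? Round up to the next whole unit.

57,947 assemblies

Contribution margin per unit = $92.73 − $60.78 = $31.95.
Required volume = (fixed costs + target profit) ÷ CM = ($879,400 + $972,000) ÷ $31.95 = 57,946.79, so 57,947 assemblies.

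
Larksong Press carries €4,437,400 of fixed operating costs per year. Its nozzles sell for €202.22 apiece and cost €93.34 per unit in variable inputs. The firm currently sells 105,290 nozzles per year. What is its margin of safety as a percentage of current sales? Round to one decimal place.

Unit CM = price − variable cost = €202.22 − €93.34 = €108.88. Break-even units = €4,437,400 ÷ €108.88 = 40,754.96; break-even revenue = 40,754.96 × €202.22 = €8,241,467.93.
Current sales = 105,290 × €202.22 = €21,291,743.80.
Margin of safety = (€21,291,743.80 − €8,241,467.93) ÷ €21,291,743.80 = 61.3%.

61.3%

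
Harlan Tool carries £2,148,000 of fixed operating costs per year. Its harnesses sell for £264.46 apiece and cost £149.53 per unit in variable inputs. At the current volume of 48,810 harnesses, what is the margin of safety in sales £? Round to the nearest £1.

Unit CM = price − variable cost = £264.46 − £149.53 = £114.93. Break-even units = £2,148,000 ÷ £114.93 = 18,689.64; break-even revenue = 18,689.64 × £264.46 = £4,942,661.45.
Current sales = 48,810 × £264.46 = £12,908,292.60.
Margin of safety = £12,908,292.60 − £4,942,661.45 = £7,965,631.

£7,965,631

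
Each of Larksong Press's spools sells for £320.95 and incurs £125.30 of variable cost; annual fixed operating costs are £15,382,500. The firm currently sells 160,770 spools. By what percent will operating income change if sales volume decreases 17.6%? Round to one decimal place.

At 160,770 units, contribution = 160,770 × £195.65 = £31,454,650.50.
Operating income = contribution − fixed costs = £31,454,650.50 − £15,382,500 = £16,072,150.50.
Degree of operating leverage = £31,454,650.50 / £16,072,150.50 = 1.9571.
%ΔEBIT = DOL × %ΔSales = 1.9571 × -17.6% = -34.4%.

-34.4%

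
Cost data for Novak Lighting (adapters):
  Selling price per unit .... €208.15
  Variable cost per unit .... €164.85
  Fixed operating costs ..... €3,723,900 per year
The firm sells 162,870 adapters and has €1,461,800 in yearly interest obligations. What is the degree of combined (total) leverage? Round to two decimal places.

At 162,870 units, contribution = 162,870 × €43.30 = €7,052,271.00.
EBIT = €7,052,271.00 − €3,723,900 = €3,328,371.00. Interest = €1,461,800.00.
DOL = €7,052,271.00 ÷ €3,328,371.00 = 2.1188; DFL = €3,328,371.00 ÷ €1,866,571.00 = 1.7831.
DCL = DOL × DFL = 2.1188 × 1.7831 = 3.7780.

3.78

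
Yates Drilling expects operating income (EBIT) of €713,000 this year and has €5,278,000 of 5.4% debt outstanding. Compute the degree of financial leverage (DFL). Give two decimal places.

1.67

Interest = €285,012.00.
Degree of financial leverage = EBIT / (EBIT − interest) = €713,000 / €427,988.00 = 1.6659.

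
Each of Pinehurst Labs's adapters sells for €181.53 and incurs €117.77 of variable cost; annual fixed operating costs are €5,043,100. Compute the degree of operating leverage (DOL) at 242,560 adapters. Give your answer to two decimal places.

1.48

At 242,560 units, contribution = 242,560 × €63.76 = €15,465,625.60.
Subtracting fixed costs: EBIT = €15,465,625.60 − €5,043,100 = €10,422,525.60.
DOL = contribution ÷ EBIT = €15,465,625.60 ÷ €10,422,525.60 = 1.4839.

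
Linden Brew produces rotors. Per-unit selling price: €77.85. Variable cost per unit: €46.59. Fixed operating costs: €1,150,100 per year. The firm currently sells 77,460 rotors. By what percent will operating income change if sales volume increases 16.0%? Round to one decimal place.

Total contribution margin = 77,460 × €31.26 = €2,421,399.60.
EBIT = €2,421,399.60 − €1,150,100 = €1,271,299.60.
So DOL = total CM / EBIT = €2,421,399.60 / €1,271,299.60 = 1.9047.
%ΔEBIT = DOL × %ΔSales = 1.9047 × +16.0% = +30.5%.

+30.5%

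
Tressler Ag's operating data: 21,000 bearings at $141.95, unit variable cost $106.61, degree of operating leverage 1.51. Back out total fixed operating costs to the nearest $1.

Contribution at this volume is 21,000 × $35.34 = $742,140.00.
DOL = contribution / EBIT, so EBIT = $742,140.00 / 1.51 = $491,483.44.
And FC = contribution − EBIT = $742,140.00 − $491,483.44 = $250,657.

$250,657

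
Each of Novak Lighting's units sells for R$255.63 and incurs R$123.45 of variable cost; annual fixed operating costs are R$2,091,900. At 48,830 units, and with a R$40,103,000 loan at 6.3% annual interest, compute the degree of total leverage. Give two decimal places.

3.52

Total contribution margin = 48,830 × R$132.18 = R$6,454,349.40.
EBIT = R$6,454,349.40 − R$2,091,900 = R$4,362,449.40. Interest = R$2,526,489.00.
DOL = R$6,454,349.40 ÷ R$4,362,449.40 = 1.4795; DFL = R$4,362,449.40 ÷ R$1,835,960.40 = 2.3761.
Combined leverage = 1.4795 × 2.3761 = 3.5154.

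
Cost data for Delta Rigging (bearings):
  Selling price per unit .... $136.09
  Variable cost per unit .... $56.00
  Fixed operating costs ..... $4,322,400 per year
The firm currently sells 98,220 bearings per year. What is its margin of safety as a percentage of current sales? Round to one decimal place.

45.1%

Contribution margin per unit = $136.09 − $56.00 = $80.09. Break-even units = $4,322,400 ÷ $80.09 = 53,969.28; break-even revenue = 53,969.28 × $136.09 = $7,344,679.94.
Current sales = 98,220 × $136.09 = $13,366,759.80.
Margin of safety = ($13,366,759.80 − $7,344,679.94) ÷ $13,366,759.80 = 45.1%.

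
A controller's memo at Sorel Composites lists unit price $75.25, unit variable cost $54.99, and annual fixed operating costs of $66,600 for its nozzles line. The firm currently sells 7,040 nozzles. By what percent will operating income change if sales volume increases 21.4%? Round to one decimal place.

Total contribution margin = 7,040 × $20.26 = $142,630.40.
Operating income = contribution − fixed costs = $142,630.40 − $66,600 = $76,030.40.
DOL = contribution ÷ EBIT = $142,630.40 ÷ $76,030.40 = 1.8760.
So EBIT moves 1.8760 × (+21.4%) = +40.1%.

+40.1%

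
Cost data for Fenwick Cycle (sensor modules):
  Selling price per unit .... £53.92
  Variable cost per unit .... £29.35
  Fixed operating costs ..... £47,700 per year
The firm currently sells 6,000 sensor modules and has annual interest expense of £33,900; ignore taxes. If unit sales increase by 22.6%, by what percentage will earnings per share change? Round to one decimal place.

+50.6%

Contribution at this volume is 6,000 × £24.57 = £147,420.00.
Subtracting fixed costs: EBIT = £147,420.00 − £47,700 = £99,720.00.
After interest of £33,900.00, pre-tax earnings = £65,820.00.
DCL = total CM / (EBIT − I) = £147,420.00 / £65,820.00 = 2.2397.
%ΔEPS = DCL × %ΔSales = 2.2397 × +22.6% = +50.6%.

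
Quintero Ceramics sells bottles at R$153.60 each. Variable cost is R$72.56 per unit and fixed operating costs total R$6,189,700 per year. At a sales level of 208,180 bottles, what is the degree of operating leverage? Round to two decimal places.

1.58

At 208,180 units, contribution = 208,180 × R$81.04 = R$16,870,907.20.
Subtracting fixed costs: EBIT = R$16,870,907.20 − R$6,189,700 = R$10,681,207.20.
DOL = contribution ÷ EBIT = R$16,870,907.20 ÷ R$10,681,207.20 = 1.5795.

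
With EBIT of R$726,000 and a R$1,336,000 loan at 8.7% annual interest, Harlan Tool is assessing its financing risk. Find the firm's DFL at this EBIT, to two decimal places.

Interest = R$116,232.00.
DFL = EBIT ÷ (EBIT − I) = R$726,000 ÷ (R$726,000 − R$116,232.00) = R$726,000 ÷ R$609,768.00 = 1.1906.

1.19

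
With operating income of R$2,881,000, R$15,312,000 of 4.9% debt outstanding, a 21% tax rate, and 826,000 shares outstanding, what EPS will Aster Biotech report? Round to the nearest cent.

R$2.04

Interest = R$750,288.00, so EBT = R$2,881,000 − R$750,288.00 = R$2,130,712.00.
After tax at 21%: net income = R$2,130,712.00 × 0.79 = R$1,683,262.48.
EPS = R$1,683,262.48 ÷ 826,000 = R$2.04.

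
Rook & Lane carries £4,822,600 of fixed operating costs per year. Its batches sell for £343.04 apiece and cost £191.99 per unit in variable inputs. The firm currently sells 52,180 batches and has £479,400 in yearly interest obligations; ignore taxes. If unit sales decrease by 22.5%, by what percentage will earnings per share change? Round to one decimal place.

Contribution at this volume is 52,180 × £151.05 = £7,881,789.00.
Operating income = contribution − fixed costs = £7,881,789.00 − £4,822,600 = £3,059,189.00.
After interest of £479,400.00, pre-tax earnings = £2,579,789.00.
Degree of combined leverage = contribution ÷ (EBIT − I) = £7,881,789.00 ÷ £2,579,789.00 = 3.0552.
%ΔEPS = DCL × %ΔSales = 3.0552 × -22.5% = -68.7%.

-68.7%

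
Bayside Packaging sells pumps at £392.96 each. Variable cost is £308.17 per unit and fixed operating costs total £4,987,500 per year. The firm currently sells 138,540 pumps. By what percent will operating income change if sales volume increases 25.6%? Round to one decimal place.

+44.5%

At 138,540 units, contribution = 138,540 × £84.79 = £11,746,806.60.
EBIT = £11,746,806.60 − £4,987,500 = £6,759,306.60.
DOL = contribution ÷ EBIT = £11,746,806.60 ÷ £6,759,306.60 = 1.7379.
%ΔEBIT = DOL × %ΔSales = 1.7379 × +25.6% = +44.5%.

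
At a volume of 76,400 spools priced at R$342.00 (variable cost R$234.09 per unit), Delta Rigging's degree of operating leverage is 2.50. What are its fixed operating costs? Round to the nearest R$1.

R$4,946,594

Contribution at this volume is 76,400 × R$107.91 = R$8,244,324.00.
Since DOL = CM ÷ EBIT, EBIT = R$8,244,324.00 ÷ 2.50 = R$3,297,729.60.
And FC = contribution − EBIT = R$8,244,324.00 − R$3,297,729.60 = R$4,946,594.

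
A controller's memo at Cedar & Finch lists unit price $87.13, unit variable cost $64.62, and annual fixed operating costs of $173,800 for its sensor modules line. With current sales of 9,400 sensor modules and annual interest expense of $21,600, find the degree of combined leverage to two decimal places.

13.07

At 9,400 units, contribution = 9,400 × $22.51 = $211,594.00.
Operating income = contribution − fixed costs = $211,594.00 − $173,800 = $37,794.00. Interest = $21,600.00.
DOL = $211,594.00 ÷ $37,794.00 = 5.5986; DFL = $37,794.00 ÷ $16,194.00 = 2.3338.
Combined leverage = 5.5986 × 2.3338 = 13.0660.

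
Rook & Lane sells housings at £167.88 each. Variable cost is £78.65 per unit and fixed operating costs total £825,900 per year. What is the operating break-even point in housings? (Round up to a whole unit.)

9,256 housings

Unit CM = price − variable cost = £167.88 − £78.65 = £89.23.
Break-even volume = fixed costs ÷ CM per unit = £825,900 ÷ £89.23 = 9,255.86, so 9,256 housings.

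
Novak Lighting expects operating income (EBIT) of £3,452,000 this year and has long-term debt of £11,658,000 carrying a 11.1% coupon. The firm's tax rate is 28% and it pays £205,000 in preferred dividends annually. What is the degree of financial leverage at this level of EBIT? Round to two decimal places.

Interest = £1,294,038.00.
Preferred dividends grossed up pre-tax: £205,000 / (1 − 0.28) = £284,722.22.
DFL = EBIT ÷ [EBIT − I − D_p/(1−t)] = £3,452,000 ÷ [£3,452,000 − £1,294,038.00 − £284,722.22] = £3,452,000 ÷ £1,873,239.78 = 1.8428.

1.84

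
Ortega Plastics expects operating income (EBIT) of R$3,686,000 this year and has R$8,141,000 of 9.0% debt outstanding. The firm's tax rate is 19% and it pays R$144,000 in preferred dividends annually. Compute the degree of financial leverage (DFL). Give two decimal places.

Annual interest charges come to R$732,690.00.
Preferred dividends grossed up pre-tax: R$144,000 / (1 − 0.19) = R$177,777.78.
DFL = EBIT ÷ [EBIT − I − D_p/(1−t)] = R$3,686,000 ÷ [R$3,686,000 − R$732,690.00 − R$177,777.78] = R$3,686,000 ÷ R$2,775,532.22 = 1.3280.

1.33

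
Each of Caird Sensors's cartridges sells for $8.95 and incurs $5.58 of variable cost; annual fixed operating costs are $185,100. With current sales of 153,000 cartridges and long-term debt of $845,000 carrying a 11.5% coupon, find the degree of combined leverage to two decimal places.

2.21

Contribution at this volume is 153,000 × $3.37 = $515,610.00.
Operating income = contribution − fixed costs = $515,610.00 − $185,100 = $330,510.00. Interest = $97,175.00, so EBIT − I = $233,335.00.
Degree of total leverage = total CM / (EBIT − interest) = $515,610.00 / $233,335.00 = 2.2097.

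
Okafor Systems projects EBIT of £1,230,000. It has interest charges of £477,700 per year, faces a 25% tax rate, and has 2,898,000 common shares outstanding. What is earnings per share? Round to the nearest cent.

Pre-tax income = £1,230,000 − £477,700.00 = £752,300.00.
Net income = £752,300.00 × (1 − 0.25) = £564,225.00.
Per share: £564,225.00 / 2,898,000 shares = £0.19.

£0.19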